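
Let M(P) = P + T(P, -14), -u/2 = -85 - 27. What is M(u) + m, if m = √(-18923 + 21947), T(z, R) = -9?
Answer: 215 + 12*√21 ≈ 269.99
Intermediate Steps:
u = 224 (u = -2*(-85 - 27) = -2*(-112) = 224)
M(P) = -9 + P (M(P) = P - 9 = -9 + P)
m = 12*√21 (m = √3024 = 12*√21 ≈ 54.991)
M(u) + m = (-9 + 224) + 12*√21 = 215 + 12*√21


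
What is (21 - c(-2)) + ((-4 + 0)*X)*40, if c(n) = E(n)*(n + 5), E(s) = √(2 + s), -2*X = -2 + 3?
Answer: 101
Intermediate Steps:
X = -½ (X = -(-2 + 3)/2 = -½*1 = -½ ≈ -0.50000)
c(n) = √(2 + n)*(5 + n) (c(n) = √(2 + n)*(n + 5) = √(2 + n)*(5 + n))
(21 - c(-2)) + ((-4 + 0)*X)*40 = (21 - √(2 - 2)*(5 - 2)) + ((-4 + 0)*(-½))*40 = (21 - √0*3) - 4*(-½)*40 = (21 - 0*3) + 2*40 = (21 - 1*0) + 80 = (21 + 0) + 80 = 21 + 80 = 101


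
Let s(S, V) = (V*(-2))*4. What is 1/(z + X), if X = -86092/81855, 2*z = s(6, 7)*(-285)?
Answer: 81855/653116808 ≈ 0.00012533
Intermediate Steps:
s(S, V) = -8*V (s(S, V) = -2*V*4 = -8*V)
z = 7980 (z = (-8*7*(-285))/2 = (-56*(-285))/2 = (1/2)*15960 = 7980)
X = -86092/81855 (X = -86092*1/81855 = -86092/81855 ≈ -1.0518)
1/(z + X) = 1/(7980 - 86092/81855) = 1/(653116808/81855) = 81855/653116808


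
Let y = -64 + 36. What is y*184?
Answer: -5152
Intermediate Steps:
y = -28
y*184 = -28*184 = -5152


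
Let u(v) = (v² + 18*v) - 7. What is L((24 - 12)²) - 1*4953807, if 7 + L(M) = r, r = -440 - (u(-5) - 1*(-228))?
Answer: -4954410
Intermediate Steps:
u(v) = -7 + v² + 18*v
r = -596 (r = -440 - ((-7 + (-5)² + 18*(-5)) - 1*(-228)) = -440 - ((-7 + 25 - 90) + 228) = -440 - (-72 + 228) = -440 - 1*156 = -440 - 156 = -596)
L(M) = -603 (L(M) = -7 - 596 = -603)
L((24 - 12)²) - 1*4953807 = -603 - 1*4953807 = -603 - 4953807 = -4954410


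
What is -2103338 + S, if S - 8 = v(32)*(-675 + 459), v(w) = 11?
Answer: -2105706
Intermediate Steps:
S = -2368 (S = 8 + 11*(-675 + 459) = 8 + 11*(-216) = 8 - 2376 = -2368)
-2103338 + S = -2103338 - 2368 = -2105706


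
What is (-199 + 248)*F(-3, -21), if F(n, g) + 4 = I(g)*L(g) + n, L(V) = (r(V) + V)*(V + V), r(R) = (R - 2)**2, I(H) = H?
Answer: 21954401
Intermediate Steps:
r(R) = (-2 + R)**2
L(V) = 2*V*(V + (-2 + V)**2) (L(V) = ((-2 + V)**2 + V)*(V + V) = (V + (-2 + V)**2)*(2*V) = 2*V*(V + (-2 + V)**2))
F(n, g) = -4 + n + 2*g**2*(g + (-2 + g)**2) (F(n, g) = -4 + (g*(2*g*(g + (-2 + g)**2)) + n) = -4 + (2*g**2*(g + (-2 + g)**2) + n) = -4 + (n + 2*g**2*(g + (-2 + g)**2)) = -4 + n + 2*g**2*(g + (-2 + g)**2))
(-199 + 248)*F(-3, -21) = (-199 + 248)*(-4 - 3 + 2*(-21)**2*(-21 + (-2 - 21)**2)) = 49*(-4 - 3 + 2*441*(-21 + (-23)**2)) = 49*(-4 - 3 + 2*441*(-21 + 529)) = 49*(-4 - 3 + 2*441*508) = 49*(-4 - 3 + 448056) = 49*448049 = 21954401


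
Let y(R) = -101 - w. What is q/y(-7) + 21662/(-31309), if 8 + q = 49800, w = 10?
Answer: -1561342210/3475299 ≈ -449.27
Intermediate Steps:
y(R) = -111 (y(R) = -101 - 1*10 = -101 - 10 = -111)
q = 49792 (q = -8 + 49800 = 49792)
q/y(-7) + 21662/(-31309) = 49792/(-111) + 21662/(-31309) = 49792*(-1/111) + 21662*(-1/31309) = -49792/111 - 21662/31309 = -1561342210/3475299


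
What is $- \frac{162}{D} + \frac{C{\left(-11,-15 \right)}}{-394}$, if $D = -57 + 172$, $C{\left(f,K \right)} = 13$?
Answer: $- \frac{65323}{45310} \approx -1.4417$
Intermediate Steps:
$D = 115$
$- \frac{162}{D} + \frac{C{\left(-11,-15 \right)}}{-394} = - \frac{162}{115} + \frac{13}{-394} = \left(-162\right) \frac{1}{115} + 13 \left(- \frac{1}{394}\right) = - \frac{162}{115} - \frac{13}{394} = - \frac{65323}{45310}$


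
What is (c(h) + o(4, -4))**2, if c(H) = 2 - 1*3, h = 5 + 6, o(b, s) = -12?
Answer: 169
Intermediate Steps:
h = 11
c(H) = -1 (c(H) = 2 - 3 = -1)
(c(h) + o(4, -4))**2 = (-1 - 12)**2 = (-13)**2 = 169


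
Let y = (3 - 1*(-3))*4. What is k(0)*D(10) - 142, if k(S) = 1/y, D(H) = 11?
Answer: -3397/24 ≈ -141.54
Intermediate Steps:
y = 24 (y = (3 + 3)*4 = 6*4 = 24)
k(S) = 1/24
k(0)*D(10) - 142 = (1/24)*11 - 142 = 11/24 - 142 = -3397/24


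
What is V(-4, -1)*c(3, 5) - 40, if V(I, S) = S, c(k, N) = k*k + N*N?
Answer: -74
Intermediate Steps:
c(k, N) = N**2 + k**2 (c(k, N) = k**2 + N**2 = N**2 + k**2)
V(-4, -1)*c(3, 5) - 40 = -(5**2 + 3**2) - 40 = -(25 + 9) - 40 = -1*34 - 40 = -34 - 40 = -74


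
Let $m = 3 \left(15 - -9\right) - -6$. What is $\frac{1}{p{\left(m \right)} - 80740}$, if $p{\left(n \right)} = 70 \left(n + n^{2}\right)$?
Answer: $\frac{1}{350600} \approx 2.8523 \cdot 10^{-6}$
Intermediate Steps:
$m = 78$ ($m = 3 \left(15 + 9\right) + 6 = 3 \cdot 24 + 6 = 72 + 6 = 78$)
$p{\left(n \right)} = 70 n + 70 n^{2}$
$\frac{1}{p{\left(m \right)} - 80740} = \frac{1}{70 \cdot 78 \left(1 + 78\right) - 80740} = \frac{1}{70 \cdot 78 \cdot 79 - 80740} = \frac{1}{431340 - 80740} = \frac{1}{350600}$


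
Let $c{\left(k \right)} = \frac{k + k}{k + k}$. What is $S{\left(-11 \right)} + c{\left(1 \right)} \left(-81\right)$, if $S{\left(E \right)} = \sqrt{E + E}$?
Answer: $-81 + i \sqrt{22} \approx -81.0 + 4.6904 i$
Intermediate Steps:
$c{\left(k \right)} = 1$ ($c{\left(k \right)} = \frac{2 k}{2 k} = 2 k \frac{1}{2 k} = 1$)
$S{\left(E \right)} = \sqrt{2} \sqrt{E}$ ($S{\left(E \right)} = \sqrt{2 E} = \sqrt{2} \sqrt{E}$)
$S{\left(-11 \right)} + c{\left(1 \right)} \left(-81\right) = \sqrt{2} \sqrt{-11} + 1 \left(-81\right) = \sqrt{2} i \sqrt{11} - 81 = i \sqrt{22} - 81 = -81 + i \sqrt{22}$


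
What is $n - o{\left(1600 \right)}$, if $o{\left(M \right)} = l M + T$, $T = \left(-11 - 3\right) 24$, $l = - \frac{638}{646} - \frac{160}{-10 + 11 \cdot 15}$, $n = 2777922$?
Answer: $\frac{27851057354}{10013} \approx 2.7815 \cdot 10^{6}$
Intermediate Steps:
$l = - \frac{20225}{10013}$ ($l = \left(-638\right) \frac{1}{646} - \frac{160}{-10 + 165} = - \frac{319}{323} - \frac{160}{155} = - \frac{319}{323} - \frac{32}{31} = - \frac{20225}{10013} \approx -2.0199$)
$T = -336$ ($T = \left(-14\right) 24 = -336$)
$o{\left(M \right)} = -336 - \frac{20225 M}{10013}$ ($o{\left(M \right)} = - \frac{20225 M}{10013} - 336 = -336 - \frac{20225 M}{10013}$)
$n - o{\left(1600 \right)} = 2777922 - \left(-336 - \frac{32360000}{10013}\right) = 2777922 - - \frac{35724368}{10013} = 2777922 + \frac{35724368}{10013} = \frac{27851057354}{10013}$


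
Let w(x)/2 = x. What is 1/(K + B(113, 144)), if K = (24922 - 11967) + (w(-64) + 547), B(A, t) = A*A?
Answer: 1/26143 ≈ 3.8251e-5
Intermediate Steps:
B(A, t) = A²
w(x) = 2*x
K = 13374 (K = (24922 - 11967) + (2*(-64) + 547) = 12955 + (-128 + 547) = 12955 + 419 = 13374)
1/(K + B(113, 144)) = 1/(13374 + 113²) = 1/(13374 + 12769) = 1/26143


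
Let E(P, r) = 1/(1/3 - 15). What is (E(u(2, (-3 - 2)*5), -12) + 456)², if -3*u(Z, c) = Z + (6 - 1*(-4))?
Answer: 402443721/1936 ≈ 2.0787e+5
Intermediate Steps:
u(Z, c) = -10/3 - Z/3 (u(Z, c) = -(Z + (6 - 1*(-4)))/3 = -(Z + (6 + 4))/3 = -(Z + 10)/3 = -(10 + Z)/3 = -10/3 - Z/3)
E(P, r) = -3/44 (E(P, r) = 1/(⅓ - 15) = 1/(-44/3) = -3/44)
(E(u(2, (-3 - 2)*5), -12) + 456)² = (-3/44 + 456)² = (20061/44)² = 402443721/1936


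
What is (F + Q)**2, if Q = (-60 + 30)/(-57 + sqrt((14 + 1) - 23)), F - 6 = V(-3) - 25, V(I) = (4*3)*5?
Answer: 18291743809/10608049 + 16229640*I*sqrt(2)/10608049 ≈ 1724.3 + 2.1637*I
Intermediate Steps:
V(I) = 60 (V(I) = 12*5 = 60)
F = 41 (F = 6 + (60 - 25) = 6 + 35 = 41)
Q = -30/(-57 + 2*I*sqrt(2)) (Q = -30/(-57 + sqrt(15 - 23)) = -30/(-57 + sqrt(-8)) = -30/(-57 + 2*I*sqrt(2)) ≈ 0.52502 + 0.026052*I)
(F + Q)**2 = (41 + (1710/3257 + 60*I*sqrt(2)/3257))**2 = (135247/3257 + 60*I*sqrt(2)/3257)**2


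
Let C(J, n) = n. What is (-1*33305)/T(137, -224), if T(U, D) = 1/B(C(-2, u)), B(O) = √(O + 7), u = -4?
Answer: -33305*√3 ≈ -57686.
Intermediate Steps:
B(O) = √(7 + O)
T(U, D) = √3/3 (T(U, D) = 1/(√(7 - 4)) = 1/(√3) = √3/3)
(-1*33305)/T(137, -224) = (-1*33305)/((√3/3)) = -33305*√3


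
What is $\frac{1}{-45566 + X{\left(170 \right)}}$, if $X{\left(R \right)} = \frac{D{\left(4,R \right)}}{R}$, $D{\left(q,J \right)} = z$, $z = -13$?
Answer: $- \frac{170}{7746233} \approx -2.1946 \cdot 10^{-5}$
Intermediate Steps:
$D{\left(q,J \right)} = -13$
$X{\left(R \right)} = - \frac{13}{R}$
$\frac{1}{-45566 + X{\left(170 \right)}} = \frac{1}{-45566 - \frac{13}{170}} = \frac{1}{- \frac{7746233}{170}} = - \frac{170}{7746233}$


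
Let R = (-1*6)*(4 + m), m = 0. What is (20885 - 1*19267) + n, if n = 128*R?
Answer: -1454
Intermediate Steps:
R = -24 (R = (-1*6)*(4 + 0) = -6*4 = -24)
n = -3072 (n = 128*(-24) = -3072)
(20885 - 1*19267) + n = (20885 - 1*19267) - 3072 = (20885 - 19267) - 3072 = 1618 - 3072 = -1454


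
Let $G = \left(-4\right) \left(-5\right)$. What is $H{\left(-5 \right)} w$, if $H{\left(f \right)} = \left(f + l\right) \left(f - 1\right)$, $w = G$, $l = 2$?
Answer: $360$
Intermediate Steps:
$G = 20$
$w = 20$
$H{\left(f \right)} = \left(-1 + f\right) \left(2 + f\right)$ ($H{\left(f \right)} = \left(f + 2\right) \left(f - 1\right) = \left(2 + f\right) \left(-1 + f\right) = \left(-1 + f\right) \left(2 + f\right)$)
$H{\left(-5 \right)} w = \left(-2 - 5 + \left(-5\right)^{2}\right) 20 = \left(-2 - 5 + 25\right) 20 = 18 \cdot 20 = 360$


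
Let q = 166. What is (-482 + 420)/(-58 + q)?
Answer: -31/54 ≈ -0.57407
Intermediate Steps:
(-482 + 420)/(-58 + q) = (-482 + 420)/(-58 + 166) = -62/108 = -62*1/108 = -31/54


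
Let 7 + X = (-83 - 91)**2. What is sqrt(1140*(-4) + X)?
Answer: sqrt(25709) ≈ 160.34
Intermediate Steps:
X = 30269 (X = -7 + (-83 - 91)**2 = -7 + (-174)**2 = -7 + 30276 = 30269)
sqrt(1140*(-4) + X) = sqrt(1140*(-4) + 30269) = sqrt(-4560 + 30269) = sqrt(25709)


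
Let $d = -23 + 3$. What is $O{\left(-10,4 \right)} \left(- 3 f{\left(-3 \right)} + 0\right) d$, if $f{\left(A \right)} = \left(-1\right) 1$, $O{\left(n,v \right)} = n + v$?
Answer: $360$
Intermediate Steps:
$f{\left(A \right)} = -1$
$d = -20$
$O{\left(-10,4 \right)} \left(- 3 f{\left(-3 \right)} + 0\right) d = \left(-10 + 4\right) \left(\left(-3\right) \left(-1\right) + 0\right) \left(-20\right) = - 6 \left(3 + 0\right) \left(-20\right) = \left(-6\right) 3 \left(-20\right) = \left(-18\right) \left(-20\right) = 360$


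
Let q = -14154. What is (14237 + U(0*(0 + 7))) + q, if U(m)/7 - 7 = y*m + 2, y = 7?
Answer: 146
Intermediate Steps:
U(m) = 63 + 49*m (U(m) = 49 + 7*(7*m + 2) = 49 + 7*(2 + 7*m) = 49 + (14 + 49*m) = 63 + 49*m)
(14237 + U(0*(0 + 7))) + q = (14237 + (63 + 49*(0*(0 + 7)))) - 14154 = (14237 + (63 + 49*(0*7))) - 14154 = (14237 + (63 + 49*0)) - 14154 = (14237 + (63 + 0)) - 14154 = (14237 + 63) - 14154 = 14300 - 14154 = 146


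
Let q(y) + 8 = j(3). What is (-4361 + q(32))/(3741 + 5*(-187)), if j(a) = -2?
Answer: -4371/2806 ≈ -1.5577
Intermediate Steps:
q(y) = -10 (q(y) = -8 - 2 = -10)
(-4361 + q(32))/(3741 + 5*(-187)) = (-4361 - 10)/(3741 + 5*(-187)) = -4371/(3741 - 935) = -4371/2806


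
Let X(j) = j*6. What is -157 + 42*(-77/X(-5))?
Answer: -246/5 ≈ -49.200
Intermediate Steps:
X(j) = 6*j
-157 + 42*(-77/X(-5)) = -157 + 42*(-77/(6*(-5))) = -157 + 42*(-77/(-30)) = -157 + 42*(-77*(-1/30)) = -157 + 42*(77/30) = -157 + 539/5 = -246/5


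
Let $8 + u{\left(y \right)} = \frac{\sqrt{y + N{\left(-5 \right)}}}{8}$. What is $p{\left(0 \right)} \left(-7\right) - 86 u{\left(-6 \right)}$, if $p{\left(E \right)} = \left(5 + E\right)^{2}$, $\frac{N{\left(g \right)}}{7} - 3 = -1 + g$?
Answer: $513 - \frac{129 i \sqrt{3}}{4} \approx 513.0 - 55.859 i$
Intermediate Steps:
$N{\left(g \right)} = 14 + 7 g$ ($N{\left(g \right)} = 21 + 7 \left(-1 + g\right) = 21 + \left(-7 + 7 g\right) = 14 + 7 g$)
$u{\left(y \right)} = -8 + \frac{\sqrt{-21 + y}}{8}$ ($u{\left(y \right)} = -8 + \frac{\sqrt{y + \left(14 + 7 \left(-5\right)\right)}}{8} = -8 + \sqrt{y + \left(14 - 35\right)} \frac{1}{8} = -8 + \sqrt{y - 21} \cdot \frac{1}{8} = -8 + \sqrt{-21 + y} \frac{1}{8} = -8 + \frac{\sqrt{-21 + y}}{8}$)
$p{\left(0 \right)} \left(-7\right) - 86 u{\left(-6 \right)} = \left(5 + 0\right)^{2} \left(-7\right) - 86 \left(-8 + \frac{\sqrt{-21 - 6}}{8}\right) = 5^{2} \left(-7\right) - 86 \left(-8 + \frac{\sqrt{-27}}{8}\right) = 25 \left(-7\right) - 86 \left(-8 + \frac{3 i \sqrt{3}}{8}\right) = -175 - 86 \left(-8 + \frac{3 i \sqrt{3}}{8}\right) = -175 + \left(688 - \frac{129 i \sqrt{3}}{4}\right) = 513 - \frac{129 i \sqrt{3}}{4}$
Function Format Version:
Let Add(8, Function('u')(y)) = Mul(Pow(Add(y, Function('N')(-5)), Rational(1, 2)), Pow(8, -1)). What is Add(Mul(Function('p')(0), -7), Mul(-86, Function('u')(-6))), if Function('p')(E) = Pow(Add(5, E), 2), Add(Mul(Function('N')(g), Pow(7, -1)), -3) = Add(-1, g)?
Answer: Add(513, Mul(Rational(-129, 4), I, Pow(3, Rational(1, 2)))) ≈ Add(513.00, Mul(-55.859, I))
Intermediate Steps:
Function('N')(g) = Add(14, Mul(7, g)) (Function('N')(g) = Add(21, Mul(7, Add(-1, g))) = Add(21, Add(-7, Mul(7, g))) = Add(14, Mul(7, g)))
Function('u')(y) = Add(-8, Mul(Rational(1, 8), Pow(Add(-21, y), Rational(1, 2)))) (Function('u')(y) = Add(-8, Mul(Pow(Add(y, Add(14, Mul(7, -5))), Rational(1, 2)), Pow(8, -1))) = Add(-8, Mul(Pow(Add(y, Add(14, -35)), Rational(1, 2)), Rational(1, 8))) = Add(-8, Mul(Pow(Add(y, -21), Rational(1, 2)), Rational(1, 8))) = Add(-8, Mul(Pow(Add(-21, y), Rational(1, 2)), Rational(1, 8))) = Add(-8, Mul(Rational(1, 8), Pow(Add(-21, y), Rational(1, 2)))))
Add(Mul(Function('p')(0), -7), Mul(-86, Function('u')(-6))) = Add(Mul(Pow(Add(5, 0), 2), -7), Mul(-86, Add(-8, Mul(Rational(1, 8), Pow(Add(-21, -6), Rational(1, 2)))))) = Add(Mul(Pow(5, 2), -7), Mul(-86, Add(-8, Mul(Rational(1, 8), Pow(-27, Rational(1, 2)))))) = Add(Mul(25, -7), Mul(-86, Add(-8, Mul(Rational(1, 8), Mul(3, I, Pow(3, Rational(1, 2))))))) = Add(-175, Mul(-86, Add(-8, Mul(Rational(3, 8), I, Pow(3, Rational(1, 2)))))) = Add(-175, Add(688, Mul(Rational(-129, 4), I, Pow(3, Rational(1, 2))))) = Add(513, Mul(Rational(-129, 4), I, Pow(3, Rational(1, 2))))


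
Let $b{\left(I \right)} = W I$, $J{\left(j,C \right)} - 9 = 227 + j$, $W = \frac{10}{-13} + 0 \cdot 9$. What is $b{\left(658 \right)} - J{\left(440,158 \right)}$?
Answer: $- \frac{15368}{13} \approx -1182.2$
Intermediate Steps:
$W = - \frac{10}{13}$ ($W = 10 \left(- \frac{1}{13}\right) + 0 = - \frac{10}{13} + 0 = - \frac{10}{13} \approx -0.76923$)
$J{\left(j,C \right)} = 236 + j$ ($J{\left(j,C \right)} = 9 + \left(227 + j\right) = 236 + j$)
$b{\left(I \right)} = - \frac{10 I}{13}$
$b{\left(658 \right)} - J{\left(440,158 \right)} = \left(- \frac{10}{13}\right) 658 - \left(236 + 440\right) = - \frac{6580}{13} - 676 = - \frac{15368}{13}$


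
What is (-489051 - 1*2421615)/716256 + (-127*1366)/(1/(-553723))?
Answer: 11467374770379625/119376 ≈ 9.6061e+10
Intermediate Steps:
(-489051 - 1*2421615)/716256 + (-127*1366)/(1/(-553723)) = (-489051 - 2421615)*(1/716256) - 173482/(-1/553723) = -2910666*1/716256 - 173482*(-553723) = -485111/119376 + 96060973486 = 11467374770379625/119376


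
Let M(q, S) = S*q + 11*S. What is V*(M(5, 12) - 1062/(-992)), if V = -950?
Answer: -45487425/248 ≈ -1.8342e+5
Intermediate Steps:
M(q, S) = 11*S + S*q
V*(M(5, 12) - 1062/(-992)) = -950*(12*(11 + 5) - 1062/(-992)) = -950*(12*16 - 1062*(-1/992)) = -950*(192 + 531/496) = -950*95763/496 = -45487425/248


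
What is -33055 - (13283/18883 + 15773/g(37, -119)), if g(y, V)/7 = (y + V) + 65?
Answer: -73980869353/2247077 ≈ -32923.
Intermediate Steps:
g(y, V) = 455 + 7*V + 7*y (g(y, V) = 7*((y + V) + 65) = 7*((V + y) + 65) = 7*(65 + V + y) = 455 + 7*V + 7*y)
-33055 - (13283/18883 + 15773/g(37, -119)) = -33055 - (13283/18883 + 15773/(455 + 7*(-119) + 7*37)) = -33055 - (13283*(1/18883) + 15773/(455 - 833 + 259)) = -33055 - (13283/18883 + 15773/(-119)) = -33055 - (13283/18883 + 15773*(-1/119)) = -33055 - (13283/18883 - 15773/119) = -33055 - 1*(-296260882/2247077) = -33055 + 296260882/2247077 = -73980869353/2247077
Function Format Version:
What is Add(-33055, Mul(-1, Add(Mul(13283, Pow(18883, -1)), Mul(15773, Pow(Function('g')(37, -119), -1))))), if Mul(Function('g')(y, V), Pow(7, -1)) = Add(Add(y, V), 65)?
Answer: Rational(-73980869353, 2247077) ≈ -32923.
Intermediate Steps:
Function('g')(y, V) = Add(455, Mul(7, V), Mul(7, y)) (Function('g')(y, V) = Mul(7, Add(Add(y, V), 65)) = Mul(7, Add(Add(V, y), 65)) = Mul(7, Add(65, V, y)) = Add(455, Mul(7, V), Mul(7, y)))
Add(-33055, Mul(-1, Add(Mul(13283, Pow(18883, -1)), Mul(15773, Pow(Function('g')(37, -119), -1))))) = Add(-33055, Mul(-1, Add(Mul(13283, Pow(18883, -1)), Mul(15773, Pow(Add(455, Mul(7, -119), Mul(7, 37)), -1))))) = Add(-33055, Mul(-1, Add(Mul(13283, Rational(1, 18883)), Mul(15773, Pow(Add(455, -833, 259), -1))))) = Add(-33055, Mul(-1, Add(Rational(13283, 18883), Mul(15773, Pow(-119, -1))))) = Add(-33055, Mul(-1, Add(Rational(13283, 18883), Mul(15773, Rational(-1, 119))))) = Add(-33055, Mul(-1, Add(Rational(13283, 18883), Rational(-15773, 119)))) = Add(-33055, Mul(-1, Rational(-296260882, 2247077))) = Add(-33055, Rational(296260882, 2247077)) = Rational(-73980869353, 2247077)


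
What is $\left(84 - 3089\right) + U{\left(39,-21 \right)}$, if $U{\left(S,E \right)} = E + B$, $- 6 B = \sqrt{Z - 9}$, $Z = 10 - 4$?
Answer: $-3026 - \frac{i \sqrt{3}}{6} \approx -3026.0 - 0.28868 i$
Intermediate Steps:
$Z = 6$
$B = - \frac{i \sqrt{3}}{6}$ ($B = - \frac{\sqrt{6 - 9}}{6} = - \frac{\sqrt{-3}}{6} = - \frac{i \sqrt{3}}{6} \approx - 0.28868 i$)
$U{\left(S,E \right)} = E - \frac{i \sqrt{3}}{6}$
$\left(84 - 3089\right) + U{\left(39,-21 \right)} = \left(84 - 3089\right) - \left(21 + \frac{i \sqrt{3}}{6}\right) = -3005 - \left(21 + \frac{i \sqrt{3}}{6}\right) = -3026 - \frac{i \sqrt{3}}{6}$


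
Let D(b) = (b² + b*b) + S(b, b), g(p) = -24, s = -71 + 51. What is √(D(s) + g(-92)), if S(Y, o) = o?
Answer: 6*√21 ≈ 27.495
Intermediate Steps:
s = -20
D(b) = b + 2*b² (D(b) = (b² + b*b) + b = (b² + b²) + b = 2*b² + b = b + 2*b²)
√(D(s) + g(-92)) = √(-20*(1 + 2*(-20)) - 24) = √(-20*(1 - 40) - 24) = √(-20*(-39) - 24) = √(780 - 24) = √756 = 6*√21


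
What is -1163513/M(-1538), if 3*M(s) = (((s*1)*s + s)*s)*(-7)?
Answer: -3490539/25449811996 ≈ -0.00013715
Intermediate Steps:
M(s) = -7*s*(s + s²)/3 (M(s) = ((((s*1)*s + s)*s)*(-7))/3 = (((s*s + s)*s)*(-7))/3 = (((s² + s)*s)*(-7))/3 = (((s + s²)*s)*(-7))/3 = ((s*(s + s²))*(-7))/3 = (-7*s*(s + s²))/3 = -7*s*(s + s²)/3)
-1163513/M(-1538) = -1163513*3/(16558108*(-1 - 1*(-1538))) = -1163513*3/(16558108*(-1 + 1538)) = -1163513/((7/3)*2365444*1537) = -1163513/25449811996/3 = -1163513*3/25449811996 = -3490539/25449811996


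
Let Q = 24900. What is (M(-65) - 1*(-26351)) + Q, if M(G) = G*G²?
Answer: -223374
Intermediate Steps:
M(G) = G³
(M(-65) - 1*(-26351)) + Q = ((-65)³ - 1*(-26351)) + 24900 = (-274625 + 26351) + 24900 = -248274 + 24900 = -223374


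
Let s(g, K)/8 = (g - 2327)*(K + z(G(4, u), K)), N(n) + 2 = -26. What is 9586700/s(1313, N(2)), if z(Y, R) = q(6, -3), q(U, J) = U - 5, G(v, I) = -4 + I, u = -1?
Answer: 2396675/54756 ≈ 43.770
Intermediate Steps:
q(U, J) = -5 + U
z(Y, R) = 1 (z(Y, R) = -5 + 6 = 1)
N(n) = -28 (N(n) = -2 - 26 = -28)
s(g, K) = 8*(1 + K)*(-2327 + g) (s(g, K) = 8*((g - 2327)*(K + 1)) = 8*((-2327 + g)*(1 + K)) = 8*((1 + K)*(-2327 + g)) = 8*(1 + K)*(-2327 + g))
9586700/s(1313, N(2)) = 9586700/(-18616 - 18616*(-28) + 8*1313 + 8*(-28)*1313) = 9586700/(-18616 + 521248 + 10504 - 294112) = 9586700/219024 = 9586700*(1/219024) = 2396675/54756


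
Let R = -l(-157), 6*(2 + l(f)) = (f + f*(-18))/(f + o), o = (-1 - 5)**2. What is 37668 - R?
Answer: 27342847/726 ≈ 37662.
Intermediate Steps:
o = 36 (o = (-6)**2 = 36)
l(f) = -2 - 17*f/(6*(36 + f)) (l(f) = -2 + ((f + f*(-18))/(f + 36))/6 = -2 + ((f - 18*f)/(36 + f))/6 = -2 + ((-17*f)/(36 + f))/6 = -2 + (-17*f/(36 + f))/6 = -2 - 17*f/(6*(36 + f)))
R = 4121/726 (R = -(-432 - 29*(-157))/(6*(36 - 157)) = -(-432 + 4553)/(6*(-121)) = -(-1)*4121/(6*121) = -1*(-4121/726) = 4121/726 ≈ 5.6763)
37668 - R = 37668 - 1*4121/726 = 37668 - 4121/726 = 27342847/726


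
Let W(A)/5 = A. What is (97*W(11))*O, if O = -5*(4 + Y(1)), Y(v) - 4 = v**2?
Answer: -240075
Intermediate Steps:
W(A) = 5*A
Y(v) = 4 + v**2
O = -45 (O = -5*(4 + (4 + 1**2)) = -5*(4 + (4 + 1)) = -5*(4 + 5) = -5*9 = -45)
(97*W(11))*O = (97*(5*11))*(-45) = (97*55)*(-45) = 5335*(-45) = -240075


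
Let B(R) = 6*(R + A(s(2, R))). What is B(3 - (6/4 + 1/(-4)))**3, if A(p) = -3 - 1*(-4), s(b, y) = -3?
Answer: 35937/8 ≈ 4492.1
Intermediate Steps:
A(p) = 1 (A(p) = -3 + 4 = 1)
B(R) = 6 + 6*R (B(R) = 6*(R + 1) = 6*(1 + R) = 6 + 6*R)
B(3 - (6/4 + 1/(-4)))**3 = (6 + 6*(3 - (6/4 + 1/(-4))))**3 = (6 + 6*(3 - (6*(1/4) + 1*(-1/4))))**3 = (6 + 6*(3 - (3/2 - 1/4)))**3 = (6 + 6*(3 - 1*5/4))**3 = (6 + 6*(3 - 5/4))**3 = (6 + 6*(7/4))**3 = (6 + 21/2)**3 = (33/2)**3 = 35937/8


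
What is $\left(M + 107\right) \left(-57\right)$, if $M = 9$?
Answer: $-6612$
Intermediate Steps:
$\left(M + 107\right) \left(-57\right) = \left(9 + 107\right) \left(-57\right) = 116 \left(-57\right) = -6612$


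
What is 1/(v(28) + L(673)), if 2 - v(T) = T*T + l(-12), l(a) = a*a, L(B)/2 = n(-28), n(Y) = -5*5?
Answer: -1/976 ≈ -0.0010246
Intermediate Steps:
n(Y) = -25
L(B) = -50 (L(B) = 2*(-25) = -50)
l(a) = a²
v(T) = -142 - T² (v(T) = 2 - (T*T + (-12)²) = 2 - (T² + 144) = 2 - (144 + T²) = 2 + (-144 - T²) = -142 - T²)
1/(v(28) + L(673)) = 1/((-142 - 1*28²) - 50) = 1/((-142 - 1*784) - 50) = 1/((-142 - 784) - 50) = 1/(-926 - 50) = 1/(-976) = -1/976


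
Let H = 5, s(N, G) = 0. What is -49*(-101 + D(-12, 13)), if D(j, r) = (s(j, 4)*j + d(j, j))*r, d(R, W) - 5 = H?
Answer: -1421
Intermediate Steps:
d(R, W) = 10 (d(R, W) = 5 + 5 = 10)
D(j, r) = 10*r (D(j, r) = (0*j + 10)*r = (0 + 10)*r = 10*r)
-49*(-101 + D(-12, 13)) = -49*(-101 + 10*13) = -49*(-101 + 130) = -49*29 = -1421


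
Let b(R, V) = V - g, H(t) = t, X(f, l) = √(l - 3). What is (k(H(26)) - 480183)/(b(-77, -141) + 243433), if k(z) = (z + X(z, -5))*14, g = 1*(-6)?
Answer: -479819/243298 + 14*I*√2/121649 ≈ -1.9721 + 0.00016276*I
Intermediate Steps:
g = -6
X(f, l) = √(-3 + l)
b(R, V) = 6 + V (b(R, V) = V - 1*(-6) = V + 6 = 6 + V)
k(z) = 14*z + 28*I*√2 (k(z) = (z + √(-3 - 5))*14 = (z + √(-8))*14 = (z + 2*I*√2)*14 = 14*z + 28*I*√2)
(k(H(26)) - 480183)/(b(-77, -141) + 243433) = ((14*26 + 28*I*√2) - 480183)/((6 - 141) + 243433) = ((364 + 28*I*√2) - 480183)/(-135 + 243433) = (-479819 + 28*I*√2)/243298 = (-479819 + 28*I*√2)*(1/243298) = -479819/243298 + 14*I*√2/121649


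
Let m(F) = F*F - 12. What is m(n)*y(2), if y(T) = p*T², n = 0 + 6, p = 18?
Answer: 1728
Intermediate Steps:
n = 6
y(T) = 18*T²
m(F) = -12 + F² (m(F) = F² - 12 = -12 + F²)
m(n)*y(2) = (-12 + 6²)*(18*2²) = (-12 + 36)*(18*4) = 24*72 = 1728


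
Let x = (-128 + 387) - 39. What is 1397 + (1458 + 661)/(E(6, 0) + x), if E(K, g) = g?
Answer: 309459/220 ≈ 1406.6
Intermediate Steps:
x = 220 (x = 259 - 39 = 220)
1397 + (1458 + 661)/(E(6, 0) + x) = 1397 + (1458 + 661)/(0 + 220) = 1397 + 2119/220 = 309459/220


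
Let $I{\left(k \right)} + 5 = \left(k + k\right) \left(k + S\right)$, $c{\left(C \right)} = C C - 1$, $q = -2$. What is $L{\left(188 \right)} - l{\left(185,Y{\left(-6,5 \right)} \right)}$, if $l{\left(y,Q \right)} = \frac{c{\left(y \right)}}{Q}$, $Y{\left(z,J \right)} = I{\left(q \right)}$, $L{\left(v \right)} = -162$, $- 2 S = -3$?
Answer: $11246$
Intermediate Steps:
$S = \frac{3}{2}$ ($S = \left(- \frac{1}{2}\right) \left(-3\right) = \frac{3}{2} \approx 1.5$)
$c{\left(C \right)} = -1 + C^{2}$ ($c{\left(C \right)} = C^{2} - 1 = -1 + C^{2}$)
$I{\left(k \right)} = -5 + 2 k \left(\frac{3}{2} + k\right)$ ($I{\left(k \right)} = -5 + \left(k + k\right) \left(k + \frac{3}{2}\right) = -5 + 2 k \left(\frac{3}{2} + k\right)$)
$Y{\left(z,J \right)} = -3$ ($Y{\left(z,J \right)} = -5 + 2 \left(-2\right)^{2} + 3 \left(-2\right) = -5 + 2 \cdot 4 - 6 = -5 + 8 - 6 = -3$)
$l{\left(y,Q \right)} = \frac{-1 + y^{2}}{Q}$
$L{\left(188 \right)} - l{\left(185,Y{\left(-6,5 \right)} \right)} = -162 - \frac{-1 + 185^{2}}{-3} = -162 - - \frac{-1 + 34225}{3} = -162 - \left(- \frac{1}{3}\right) 34224 = -162 - -11408 = -162 + 11408 = 11246$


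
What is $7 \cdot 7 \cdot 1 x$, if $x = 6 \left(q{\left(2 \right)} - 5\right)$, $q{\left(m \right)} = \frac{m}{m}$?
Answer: $-1176$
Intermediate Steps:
$q{\left(m \right)} = 1$
$x = -24$ ($x = 6 \left(1 - 5\right) = 6 \left(-4\right) = -24$)
$7 \cdot 7 \cdot 1 x = 7 \cdot 7 \cdot 1 \left(-24\right) = 49 \cdot 1 \left(-24\right) = 49 \left(-24\right) = -1176$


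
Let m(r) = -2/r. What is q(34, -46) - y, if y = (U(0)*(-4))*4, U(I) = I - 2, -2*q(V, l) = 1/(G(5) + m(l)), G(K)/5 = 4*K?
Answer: -147287/4602 ≈ -32.005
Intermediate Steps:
G(K) = 20*K (G(K) = 5*(4*K) = 20*K)
q(V, l) = -1/(2*(100 - 2/l)) (q(V, l) = -1/(2*(20*5 - 2/l)) = -1/(2*(100 - 2/l)))
U(I) = -2 + I
y = 32 (y = ((-2 + 0)*(-4))*4 = -2*(-4)*4 = 8*4 = 32)
q(34, -46) - y = -1*(-46)/(-4 + 200*(-46)) - 1*32 = -1*(-46)/(-4 - 9200) - 32 = -1*(-46)/(-9204) - 32 = -1*(-46)*(-1/9204) - 32 = -23/4602 - 32 = -147287/4602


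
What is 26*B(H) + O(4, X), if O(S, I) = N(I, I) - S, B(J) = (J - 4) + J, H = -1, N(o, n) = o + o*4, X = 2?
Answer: -150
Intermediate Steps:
N(o, n) = 5*o (N(o, n) = o + 4*o = 5*o)
B(J) = -4 + 2*J (B(J) = (-4 + J) + J = -4 + 2*J)
O(S, I) = -S + 5*I (O(S, I) = 5*I - S = -S + 5*I)
26*B(H) + O(4, X) = 26*(-4 + 2*(-1)) + (-1*4 + 5*2) = 26*(-4 - 2) + (-4 + 10) = 26*(-6) + 6 = -156 + 6 = -150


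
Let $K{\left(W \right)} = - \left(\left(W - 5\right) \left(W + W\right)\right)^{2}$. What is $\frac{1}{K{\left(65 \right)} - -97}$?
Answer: $- \frac{1}{60839903} \approx -1.6437 \cdot 10^{-8}$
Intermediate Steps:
$K{\left(W \right)} = - 4 W^{2} \left(-5 + W\right)^{2}$ ($K{\left(W \right)} = - \left(\left(-5 + W\right) 2 W\right)^{2} = - \left(2 W \left(-5 + W\right)\right)^{2} = - 4 W^{2} \left(-5 + W\right)^{2}$)
$\frac{1}{K{\left(65 \right)} - -97} = \frac{1}{- 4 \cdot 65^{2} \left(-5 + 65\right)^{2} - -97} = \frac{1}{\left(-4\right) 4225 \cdot 60^{2} + \left(-35 + 132\right)} = \frac{1}{\left(-4\right) 4225 \cdot 3600 + 97} = \frac{1}{-60840000 + 97} = \frac{1}{-60839903} = - \frac{1}{60839903}$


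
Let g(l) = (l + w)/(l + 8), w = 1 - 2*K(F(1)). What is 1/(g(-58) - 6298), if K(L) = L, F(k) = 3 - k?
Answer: -50/314839 ≈ -0.00015881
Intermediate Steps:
w = -3 (w = 1 - 2*(3 - 1*1) = 1 - 2*(3 - 1) = 1 - 2*2 = 1 - 4 = -3)
g(l) = (-3 + l)/(8 + l) (g(l) = (l - 3)/(l + 8) = (-3 + l)/(8 + l))
1/(g(-58) - 6298) = 1/((-3 - 58)/(8 - 58) - 6298) = 1/(-61/(-50) - 6298) = 1/(-1/50*(-61) - 6298) = 1/(61/50 - 6298) = 1/(-314839/50) = -50/314839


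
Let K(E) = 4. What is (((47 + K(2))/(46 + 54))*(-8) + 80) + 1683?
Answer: 43973/25 ≈ 1758.9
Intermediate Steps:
(((47 + K(2))/(46 + 54))*(-8) + 80) + 1683 = (((47 + 4)/(46 + 54))*(-8) + 80) + 1683 = ((51/100)*(-8) + 80) + 1683 = (-102/25 + 80) + 1683 = 1898/25 + 1683 = 43973/25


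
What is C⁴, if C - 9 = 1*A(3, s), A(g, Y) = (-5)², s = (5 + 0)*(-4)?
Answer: 1336336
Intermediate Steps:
s = -20 (s = 5*(-4) = -20)
A(g, Y) = 25
C = 34 (C = 9 + 1*25 = 9 + 25 = 34)
C⁴ = 34⁴ = 1336336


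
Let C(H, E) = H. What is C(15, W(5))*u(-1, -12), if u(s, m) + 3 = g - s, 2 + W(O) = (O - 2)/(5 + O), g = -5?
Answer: -105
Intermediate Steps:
W(O) = -2 + (-2 + O)/(5 + O) (W(O) = -2 + (O - 2)/(5 + O) = -2 + (-2 + O)/(5 + O))
u(s, m) = -8 - s (u(s, m) = -3 + (-5 - s) = -8 - s)
C(15, W(5))*u(-1, -12) = 15*(-8 - 1*(-1)) = 15*(-8 + 1) = 15*(-7) = -105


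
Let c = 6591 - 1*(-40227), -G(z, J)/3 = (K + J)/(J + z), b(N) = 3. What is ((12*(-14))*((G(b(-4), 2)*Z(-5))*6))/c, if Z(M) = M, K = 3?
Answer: -280/867 ≈ -0.32295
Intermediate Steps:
G(z, J) = -3*(3 + J)/(J + z)
c = 46818 (c = 6591 + 40227 = 46818)
((12*(-14))*((G(b(-4), 2)*Z(-5))*6))/c = ((12*(-14))*(((3*(-3 - 1*2)/(2 + 3))*(-5))*6))/46818 = -168*(3*(-3 - 2)/5)*(-5)*6*(1/46818) = -168*(3*(⅕)*(-5))*(-5)*6*(1/46818) = -168*(-3*(-5))*6*(1/46818) = -2520*6*(1/46818) = -168*90*(1/46818) = -15120*1/46818 = -280/867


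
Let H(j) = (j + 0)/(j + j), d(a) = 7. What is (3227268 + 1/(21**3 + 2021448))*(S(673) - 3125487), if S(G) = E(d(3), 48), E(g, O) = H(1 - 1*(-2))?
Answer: -40966640275165591649/4061418 ≈ -1.0087e+13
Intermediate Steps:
H(j) = 1/2 (H(j) = j/((2*j)) = j*(1/(2*j)) = 1/2)
E(g, O) = 1/2
S(G) = 1/2
(3227268 + 1/(21**3 + 2021448))*(S(673) - 3125487) = (3227268 + 1/(21**3 + 2021448))*(1/2 - 3125487) = (3227268 + 1/(9261 + 2021448))*(-6250973/2) = (3227268 + 1/2030709)*(-6250973/2) = (6553642173013/2030709)*(-6250973/2) = -40966640275165591649/4061418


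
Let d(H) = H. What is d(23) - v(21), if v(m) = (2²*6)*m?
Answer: -481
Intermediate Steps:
v(m) = 24*m (v(m) = (4*6)*m = 24*m)
d(23) - v(21) = 23 - 24*21 = 23 - 1*504 = 23 - 504 = -481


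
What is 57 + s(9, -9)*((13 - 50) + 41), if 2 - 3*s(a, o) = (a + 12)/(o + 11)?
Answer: 137/3 ≈ 45.667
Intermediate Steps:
s(a, o) = 2/3 - (12 + a)/(3*(11 + o)) (s(a, o) = 2/3 - (a + 12)/(3*(o + 11)) = 2/3 - (12 + a)/(3*(11 + o)))
57 + s(9, -9)*((13 - 50) + 41) = 57 + ((10 - 1*9 + 2*(-9))/(3*(11 - 9)))*((13 - 50) + 41) = 57 + ((1/3)*(10 - 9 - 18)/2)*(-37 + 41) = 57 + ((1/3)*(1/2)*(-17))*4 = 57 - 17/6*4 = 57 - 34/3 = 137/3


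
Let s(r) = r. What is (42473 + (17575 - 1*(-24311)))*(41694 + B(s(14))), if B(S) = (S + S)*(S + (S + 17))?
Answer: 3623556486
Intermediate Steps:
B(S) = 2*S*(17 + 2*S) (B(S) = (2*S)*(S + (17 + S)) = (2*S)*(17 + 2*S) = 2*S*(17 + 2*S))
(42473 + (17575 - 1*(-24311)))*(41694 + B(s(14))) = (42473 + (17575 - 1*(-24311)))*(41694 + 2*14*(17 + 2*14)) = (42473 + (17575 + 24311))*(41694 + 2*14*(17 + 28)) = (42473 + 41886)*(41694 + 2*14*45) = 84359*(41694 + 1260) = 84359*42954 = 3623556486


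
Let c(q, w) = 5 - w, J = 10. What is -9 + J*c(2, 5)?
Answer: -9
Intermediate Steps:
-9 + J*c(2, 5) = -9 + 10*(5 - 1*5) = -9 + 10*(5 - 5) = -9 + 10*0 = -9 + 0 = -9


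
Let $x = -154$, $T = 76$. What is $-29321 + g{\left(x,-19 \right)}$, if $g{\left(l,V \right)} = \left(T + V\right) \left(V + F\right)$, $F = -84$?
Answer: $-35192$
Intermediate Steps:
$g{\left(l,V \right)} = \left(-84 + V\right) \left(76 + V\right)$ ($g{\left(l,V \right)} = \left(76 + V\right) \left(V - 84\right) = \left(76 + V\right) \left(-84 + V\right) = \left(-84 + V\right) \left(76 + V\right)$)
$-29321 + g{\left(x,-19 \right)} = -29321 - \left(6232 - 361\right) = -29321 + \left(-6384 + 361 + 152\right) = -29321 - 5871 = -35192$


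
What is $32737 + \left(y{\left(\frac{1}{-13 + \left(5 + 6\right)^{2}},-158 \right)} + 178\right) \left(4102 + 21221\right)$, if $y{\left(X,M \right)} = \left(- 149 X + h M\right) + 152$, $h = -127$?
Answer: $\frac{18593485511}{36} \approx 5.1649 \cdot 10^{8}$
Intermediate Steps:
$y{\left(X,M \right)} = 152 - 149 X - 127 M$ ($y{\left(X,M \right)} = \left(- 149 X - 127 M\right) + 152 = 152 - 149 X - 127 M$)
$32737 + \left(y{\left(\frac{1}{-13 + \left(5 + 6\right)^{2}},-158 \right)} + 178\right) \left(4102 + 21221\right) = 32737 + \left(\left(152 - \frac{149}{-13 + \left(5 + 6\right)^{2}} - -20066\right) + 178\right) \left(4102 + 21221\right) = 32737 + \left(\left(152 - \frac{149}{-13 + 11^{2}} + 20066\right) + 178\right) 25323 = 32737 + \left(\left(152 - \frac{149}{-13 + 121} + 20066\right) + 178\right) 25323 = 32737 + \left(\left(152 - \frac{149}{108} + 20066\right) + 178\right) 25323 = 32737 + \left(\frac{2183395}{108} + 178\right) 25323 = 32737 + \frac{2202619}{108} \cdot 25323 = 32737 + \frac{18592306979}{36} = \frac{18593485511}{36}$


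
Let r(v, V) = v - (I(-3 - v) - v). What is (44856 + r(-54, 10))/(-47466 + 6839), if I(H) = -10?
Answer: -44758/40627 ≈ -1.1017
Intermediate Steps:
r(v, V) = 10 + 2*v (r(v, V) = v - (-10 - v) = v + (10 + v) = 10 + 2*v)
(44856 + r(-54, 10))/(-47466 + 6839) = (44856 + (10 + 2*(-54)))/(-47466 + 6839) = (44856 + (10 - 108))/(-40627) = (44856 - 98)*(-1/40627) = 44758*(-1/40627) = -44758/40627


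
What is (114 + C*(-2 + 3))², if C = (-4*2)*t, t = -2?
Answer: 16900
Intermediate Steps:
C = 16 (C = -4*2*(-2) = -8*(-2) = 16)
(114 + C*(-2 + 3))² = (114 + 16*(-2 + 3))² = (114 + 16*1)² = (114 + 16)² = 130² = 16900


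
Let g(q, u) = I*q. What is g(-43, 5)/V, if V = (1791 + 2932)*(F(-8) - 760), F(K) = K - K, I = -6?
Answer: -129/1794740 ≈ -7.1877e-5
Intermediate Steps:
g(q, u) = -6*q
F(K) = 0
V = -3589480 (V = (1791 + 2932)*(0 - 760) = 4723*(-760) = -3589480)
g(-43, 5)/V = -6*(-43)/(-3589480) = 258*(-1/3589480) = -129/1794740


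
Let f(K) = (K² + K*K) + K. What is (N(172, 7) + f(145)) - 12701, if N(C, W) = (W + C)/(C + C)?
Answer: 10146115/344 ≈ 29495.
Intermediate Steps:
N(C, W) = (C + W)/(2*C) (N(C, W) = (C + W)/((2*C)) = (C + W)*(1/(2*C)) = (C + W)/(2*C))
f(K) = K + 2*K² (f(K) = (K² + K²) + K = 2*K² + K = K + 2*K²)
(N(172, 7) + f(145)) - 12701 = ((½)*(172 + 7)/172 + 145*(1 + 2*145)) - 12701 = ((½)*(1/172)*179 + 145*(1 + 290)) - 12701 = (179/344 + 145*291) - 12701 = (179/344 + 42195) - 12701 = 14515259/344 - 12701 = 10146115/344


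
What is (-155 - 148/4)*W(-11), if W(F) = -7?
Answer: 1344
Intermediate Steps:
(-155 - 148/4)*W(-11) = (-155 - 148/4)*(-7) = (-155 - 148*1/4)*(-7) = (-155 - 37)*(-7) = -192*(-7) = 1344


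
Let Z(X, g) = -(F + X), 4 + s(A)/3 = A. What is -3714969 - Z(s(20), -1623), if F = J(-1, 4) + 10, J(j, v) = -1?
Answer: -3714912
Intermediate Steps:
s(A) = -12 + 3*A
F = 9 (F = -1 + 10 = 9)
Z(X, g) = -9 - X (Z(X, g) = -(9 + X) = -9 - X)
-3714969 - Z(s(20), -1623) = -3714969 - (-9 - (-12 + 3*20)) = -3714969 - (-9 - (-12 + 60)) = -3714969 - (-9 - 1*48) = -3714969 - (-9 - 48) = -3714969 - 1*(-57) = -3714969 + 57 = -3714912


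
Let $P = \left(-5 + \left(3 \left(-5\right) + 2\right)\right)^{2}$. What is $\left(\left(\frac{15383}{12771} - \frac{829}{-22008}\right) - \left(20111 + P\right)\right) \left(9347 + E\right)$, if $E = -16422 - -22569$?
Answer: $- \frac{14830849406410393}{46844028} \approx -3.166 \cdot 10^{8}$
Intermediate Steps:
$E = 6147$ ($E = -16422 + 22569 = 6147$)
$P = 324$ ($P = \left(-5 + \left(-15 + 2\right)\right)^{2} = \left(-5 - 13\right)^{2} = \left(-18\right)^{2} = 324$)
$\left(\left(\frac{15383}{12771} - \frac{829}{-22008}\right) - \left(20111 + P\right)\right) \left(9347 + E\right) = \left(\left(\frac{15383}{12771} - \frac{829}{-22008}\right) - 20435\right) \left(9347 + 6147\right) = \left(\left(15383 \cdot \frac{1}{12771} - - \frac{829}{22008}\right) - 20435\right) 15494 = \left(\left(\frac{15383}{12771} + \frac{829}{22008}\right) - 20435\right) 15494 = \left(\frac{116378741}{93688056} - 20435\right) 15494 = \left(- \frac{1914399045619}{93688056}\right) 15494 = - \frac{14830849406410393}{46844028}$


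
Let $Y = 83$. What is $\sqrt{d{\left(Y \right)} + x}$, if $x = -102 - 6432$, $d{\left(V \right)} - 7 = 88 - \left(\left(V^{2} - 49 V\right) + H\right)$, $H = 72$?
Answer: $3 i \sqrt{1037} \approx 96.607 i$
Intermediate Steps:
$d{\left(V \right)} = 23 - V^{2} + 49 V$ ($d{\left(V \right)} = 7 - \left(-16 + V^{2} - 49 V\right) = 7 + \left(16 - V^{2} + 49 V\right) = 23 - V^{2} + 49 V$)
$x = -6534$ ($x = -102 - 6432 = -6534$)
$\sqrt{d{\left(Y \right)} + x} = \sqrt{\left(23 - 83^{2} + 49 \cdot 83\right) - 6534} = \sqrt{\left(23 - 6889 + 4067\right) - 6534} = \sqrt{-2799 - 6534} = \sqrt{-9333} = 3 i \sqrt{1037}$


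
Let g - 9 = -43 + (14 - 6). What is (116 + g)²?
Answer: 8100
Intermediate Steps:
g = -26 (g = 9 + (-43 + (14 - 6)) = 9 + (-43 + 8) = 9 - 35 = -26)
(116 + g)² = (116 - 26)² = 90² = 8100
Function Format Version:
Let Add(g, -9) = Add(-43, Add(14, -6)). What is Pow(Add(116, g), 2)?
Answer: 8100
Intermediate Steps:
g = -26 (g = Add(9, Add(-43, Add(14, -6))) = Add(9, Add(-43, 8)) = Add(9, -35) = -26)
Pow(Add(116, g), 2) = Pow(Add(116, -26), 2) = Pow(90, 2) = 8100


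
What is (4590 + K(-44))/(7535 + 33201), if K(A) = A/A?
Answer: 4591/40736 ≈ 0.11270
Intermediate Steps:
K(A) = 1
(4590 + K(-44))/(7535 + 33201) = (4590 + 1)/(7535 + 33201) = 4591/40736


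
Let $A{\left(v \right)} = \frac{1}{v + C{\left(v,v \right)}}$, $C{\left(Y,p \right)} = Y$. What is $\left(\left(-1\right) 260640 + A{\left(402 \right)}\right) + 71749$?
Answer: $- \frac{151868363}{804} \approx -1.8889 \cdot 10^{5}$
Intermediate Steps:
$A{\left(v \right)} = \frac{1}{2 v}$ ($A{\left(v \right)} = \frac{1}{v + v} = \frac{1}{2 v}$)
$\left(\left(-1\right) 260640 + A{\left(402 \right)}\right) + 71749 = \left(\left(-1\right) 260640 + \frac{1}{2 \cdot 402}\right) + 71749 = \left(-260640 + \frac{1}{2} \cdot \frac{1}{402}\right) + 71749 = \left(-260640 + \frac{1}{804}\right) + 71749 = - \frac{209554559}{804} + 71749 = - \frac{151868363}{804}$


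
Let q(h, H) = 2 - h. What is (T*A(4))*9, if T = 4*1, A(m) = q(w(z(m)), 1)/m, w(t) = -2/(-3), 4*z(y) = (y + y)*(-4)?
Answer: 12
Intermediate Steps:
z(y) = -2*y (z(y) = ((y + y)*(-4))/4 = ((2*y)*(-4))/4 = (-8*y)/4 = -2*y)
w(t) = ⅔ (w(t) = -2*(-⅓) = ⅔)
A(m) = 4/(3*m) (A(m) = (2 - 1*⅔)/m = (2 - ⅔)/m = 4/(3*m))
T = 4
(T*A(4))*9 = (4*((4/3)/4))*9 = (4*((4/3)*(¼)))*9 = (4*(⅓))*9 = (4/3)*9 = 12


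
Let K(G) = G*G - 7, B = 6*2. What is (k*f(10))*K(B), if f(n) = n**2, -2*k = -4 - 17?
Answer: 143850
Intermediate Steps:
B = 12
k = 21/2 (k = -(-4 - 17)/2 = -1/2*(-21) = 21/2 ≈ 10.500)
K(G) = -7 + G**2 (K(G) = G**2 - 7 = -7 + G**2)
(k*f(10))*K(B) = ((21/2)*10**2)*(-7 + 12**2) = ((21/2)*100)*(-7 + 144) = 1050*137 = 143850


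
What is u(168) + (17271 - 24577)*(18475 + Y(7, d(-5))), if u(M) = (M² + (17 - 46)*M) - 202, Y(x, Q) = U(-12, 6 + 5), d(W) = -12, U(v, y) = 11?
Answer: -135035566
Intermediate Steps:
Y(x, Q) = 11
u(M) = -202 + M² - 29*M (u(M) = (M² - 29*M) - 202 = -202 + M² - 29*M)
u(168) + (17271 - 24577)*(18475 + Y(7, d(-5))) = (-202 + 168² - 29*168) + (17271 - 24577)*(18475 + 11) = (-202 + 28224 - 4872) - 7306*18486 = 23150 - 135058716 = -135035566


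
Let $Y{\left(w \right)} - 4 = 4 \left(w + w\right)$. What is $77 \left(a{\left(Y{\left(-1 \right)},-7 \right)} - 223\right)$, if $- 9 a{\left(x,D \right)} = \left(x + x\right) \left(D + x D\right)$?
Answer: $- \frac{47201}{3} \approx -15734.0$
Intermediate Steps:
$Y{\left(w \right)} = 4 + 8 w$ ($Y{\left(w \right)} = 4 + 4 \left(w + w\right) = 4 + 4 \cdot 2 w = 4 + 8 w$)
$a{\left(x,D \right)} = - \frac{2 x \left(D + D x\right)}{9}$ ($a{\left(x,D \right)} = - \frac{\left(x + x\right) \left(D + x D\right)}{9} = - \frac{2 x \left(D + D x\right)}{9}$)
$77 \left(a{\left(Y{\left(-1 \right)},-7 \right)} - 223\right) = 77 \left(\left(- \frac{2}{9}\right) \left(-7\right) \left(4 + 8 \left(-1\right)\right) \left(1 + \left(4 + 8 \left(-1\right)\right)\right) - 223\right) = 77 \left(\left(- \frac{2}{9}\right) \left(-7\right) \left(4 - 8\right) \left(1 + \left(4 - 8\right)\right) - 223\right) = 77 \left(\left(- \frac{2}{9}\right) \left(-7\right) \left(-4\right) \left(1 - 4\right) - 223\right) = 77 \left(\left(- \frac{2}{9}\right) \left(-7\right) \left(-4\right) \left(-3\right) - 223\right) = 77 \left(\frac{56}{3} - 223\right) = 77 \left(- \frac{613}{3}\right) = - \frac{47201}{3}$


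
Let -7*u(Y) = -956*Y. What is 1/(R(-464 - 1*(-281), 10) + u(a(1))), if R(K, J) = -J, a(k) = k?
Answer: 7/886 ≈ 0.0079007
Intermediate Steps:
u(Y) = 956*Y/7 (u(Y) = -(-956)*Y/7 = 956*Y/7)
1/(R(-464 - 1*(-281), 10) + u(a(1))) = 1/(-1*10 + (956/7)*1) = 1/(-10 + 956/7) = 1/(886/7) = 7/886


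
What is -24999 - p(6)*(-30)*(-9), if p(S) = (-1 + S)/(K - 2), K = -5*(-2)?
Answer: -100671/4 ≈ -25168.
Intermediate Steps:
K = 10
p(S) = -1/8 + S/8 (p(S) = (-1 + S)/(10 - 2) = (-1 + S)/8 = (-1 + S)*(1/8) = -1/8 + S/8)
-24999 - p(6)*(-30)*(-9) = -24999 - (-1/8 + (1/8)*6)*(-30)*(-9) = -24999 - (-1/8 + 3/4)*(-30)*(-9) = -24999 - (5/8)*(-30)*(-9) = -24999 - (-75)*(-9)/4 = -24999 - 1*675/4 = -24999 - 675/4 = -100671/4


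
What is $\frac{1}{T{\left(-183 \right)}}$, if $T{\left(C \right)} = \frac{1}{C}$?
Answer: $-183$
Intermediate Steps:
$\frac{1}{T{\left(-183 \right)}} = \frac{1}{\frac{1}{-183}} = \frac{1}{- \frac{1}{183}} = -183$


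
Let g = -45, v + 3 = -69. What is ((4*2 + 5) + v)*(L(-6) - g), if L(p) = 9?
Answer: -3186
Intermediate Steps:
v = -72 (v = -3 - 69 = -72)
((4*2 + 5) + v)*(L(-6) - g) = ((4*2 + 5) - 72)*(9 - 1*(-45)) = ((8 + 5) - 72)*(9 + 45) = (13 - 72)*54 = -59*54 = -3186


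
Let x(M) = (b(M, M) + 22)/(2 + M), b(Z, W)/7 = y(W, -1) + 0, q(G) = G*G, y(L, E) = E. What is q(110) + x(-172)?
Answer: 411397/34 ≈ 12100.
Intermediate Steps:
q(G) = G²
b(Z, W) = -7 (b(Z, W) = 7*(-1 + 0) = 7*(-1) = -7)
x(M) = 15/(2 + M) (x(M) = (-7 + 22)/(2 + M) = 15/(2 + M))
q(110) + x(-172) = 110² + 15/(2 - 172) = 12100 + 15/(-170) = 12100 + 15*(-1/170) = 12100 - 3/34 = 411397/34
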